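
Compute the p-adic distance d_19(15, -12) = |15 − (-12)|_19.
d_19(15, -12) = 1

Step 1 — x − y = 15 − (-12) = 27. Step 2 — v_19(27) = 0 (factor: 27 = (19^0 · 27); the sign does not affect v_p). Step 3 — |x − y|_19 = 19^{0} = 1.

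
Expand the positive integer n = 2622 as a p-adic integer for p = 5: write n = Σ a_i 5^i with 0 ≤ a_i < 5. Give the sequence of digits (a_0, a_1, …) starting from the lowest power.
(a_0, a_1, …) = (2, 4, 4, 0, 4)

Repeated division by 5 gives the digits low-to-high: 2622 = 2 + 4·5^1 + 4·5^2 + 4·5^4. Digit sequence: (2, 4, 4, 0, 4).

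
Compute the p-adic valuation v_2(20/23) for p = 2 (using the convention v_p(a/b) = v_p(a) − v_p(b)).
v_2(20/23) = 2

Factor powers of 2 from the numerator and denominator of the reduced fraction: 20 = 2^2 · 5 and 23 = 2^0 · 23. Apply v_p(a/b) = v_p(a) − v_p(b): v_2(20/23) = 2 − 0 = 2.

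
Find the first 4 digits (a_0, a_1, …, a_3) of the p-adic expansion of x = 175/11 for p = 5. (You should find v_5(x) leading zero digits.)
(a_0, …, a_3) = (0, 0, 2, 2)

v_5(175/11) = 2, so a_0 = ... = a_1 = 0. Factor out: x = 5^2 · u with u = 7/11 a unit in ℤ_5. Expand u iteratively via a_{v+i} = u_i mod 5, u_{i+1} = (u_i − a_{v+i})/5:
  u_0 = 7/11;  a_2 = 2;  u_1 = (u_0 − 2)/5 = -3/11
  u_1 = -3/11;  a_3 = 2;  u_2 = (u_1 − 2)/5 = -5/11
Digits: (0, 0, 2, 2).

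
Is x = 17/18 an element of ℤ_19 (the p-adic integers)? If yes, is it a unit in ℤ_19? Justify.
x ∈ ℤ_19^× (unit); v_19(x) = 0

ℤ_19 = {x ∈ ℚ_19 : v_19(x) ≥ 0} and ℤ_19^× = {x ∈ ℤ_19 : v_19(x) = 0}. Here v_19(17/18) = v_19(num) − v_19(den) = 0; compare against these criteria.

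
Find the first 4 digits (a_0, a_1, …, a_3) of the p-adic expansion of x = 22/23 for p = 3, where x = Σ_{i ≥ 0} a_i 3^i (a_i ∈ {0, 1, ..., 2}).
(a_0, …, a_3) = (2, 2, 0, 0)

v_3(22/23) = 0 (numerator and denominator both coprime to 3), so x ∈ ℤ_3^×. Compute digits iteratively via a_i = x_i mod 3, x_{i+1} = (x_i − a_i)/3, with x_0 = x:
  x_0 = 22/23;  a_0 = 2;  x_1 = (x_0 − 2)/3 = -8/23
  x_1 = -8/23;  a_1 = 2;  x_2 = (x_1 − 2)/3 = -18/23
  x_2 = -18/23;  a_2 = 0;  x_3 = (x_2 − 0)/3 = -6/23
  x_3 = -6/23;  a_3 = 0;  x_4 = (x_3 − 0)/3 = -2/23
Digits: (2, 2, 0, 0).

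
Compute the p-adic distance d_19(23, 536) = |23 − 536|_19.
d_19(23, 536) = 1/19

Step 1 — x − y = 23 − 536 = -513. Step 2 — v_19(-513) = 1 (factor: -513 = −(19^1 · 27); the sign does not affect v_p). Step 3 — |x − y|_19 = 19^{-1} = 1/19.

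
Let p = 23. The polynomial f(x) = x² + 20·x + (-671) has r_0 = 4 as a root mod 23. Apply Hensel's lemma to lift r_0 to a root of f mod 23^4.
r_3 = 45613 (mod 279841)

Hensel: r_{i+1} = r_i − f(r_i)·(f′(r_i))^{-1} mod 23^{i+2}, f′(x) = 2x + 20. Iterate:
  r_0 = 4 (mod 23)
  r_1 = 119 (mod 529)
  r_2 = 9112 (mod 12167)
  r_3 = 45613 (mod 279841)
Final: r = 45613 satisfies f(r) ≡ 0 mod 23^4.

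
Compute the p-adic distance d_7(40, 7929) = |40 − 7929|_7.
d_7(40, 7929) = 1/343

Step 1 — x − y = 40 − 7929 = -7889. Step 2 — v_7(-7889) = 3 (factor: -7889 = −(7^3 · 23); the sign does not affect v_p). Step 3 — |x − y|_7 = 7^{-3} = 1/343.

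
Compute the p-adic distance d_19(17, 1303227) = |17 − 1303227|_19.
d_19(17, 1303227) = 1/130321

Step 1 — x − y = 17 − 1303227 = -1303210. Step 2 — v_19(-1303210) = 4 (factor: -1303210 = −(19^4 · 10); the sign does not affect v_p). Step 3 — |x − y|_19 = 19^{-4} = 1/130321.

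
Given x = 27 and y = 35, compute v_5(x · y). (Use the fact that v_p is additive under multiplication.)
v_5(945) = 1

v_p(x) = 0 (factor: 27 = 5^0 · 27); v_p(y) = 1 (factor: 35 = 5^1 · 7). Additivity: v_p(xy) = v_p(x) + v_p(y) = 0 + 1 = 1. (Direct check: xy = 945 = 5^1 · (189).)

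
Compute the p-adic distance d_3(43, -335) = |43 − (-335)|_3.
d_3(43, -335) = 1/27

Step 1 — x − y = 43 − (-335) = 378. Step 2 — v_3(378) = 3 (factor: 378 = (3^3 · 14); the sign does not affect v_p). Step 3 — |x − y|_3 = 3^{-3} = 1/27.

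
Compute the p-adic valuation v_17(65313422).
v_17(65313422) = 5

v_17(n) is the largest exponent k such that 17^k divides n. Factor out: 65313422 = 17^5 · 46. (Sign doesn't affect v_p.) So v_17(65313422) = 5.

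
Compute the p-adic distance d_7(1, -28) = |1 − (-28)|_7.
d_7(1, -28) = 1

Step 1 — x − y = 1 − (-28) = 29. Step 2 — v_7(29) = 0 (factor: 29 = (7^0 · 29); the sign does not affect v_p). Step 3 — |x − y|_7 = 7^{0} = 1.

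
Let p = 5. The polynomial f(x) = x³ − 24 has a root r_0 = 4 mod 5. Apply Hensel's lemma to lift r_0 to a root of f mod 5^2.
r_1 = 24 (mod 25)

Hensel: r_{i+1} = r_i − f(r_i)/f′(r_i) mod 5^{i+2}, where f′(x) = 3x². Iterate:
  r_0 = 4 (mod 5)
  r_1 = 24 (mod 25)
Final: r = 24 with f(r) ≡ 0 mod 5^2.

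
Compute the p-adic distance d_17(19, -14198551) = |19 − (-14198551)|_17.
d_17(19, -14198551) = 1/1419857

Step 1 — x − y = 19 − (-14198551) = 14198570. Step 2 — v_17(14198570) = 5 (factor: 14198570 = (17^5 · 10); the sign does not affect v_p). Step 3 — |x − y|_17 = 17^{-5} = 1/1419857.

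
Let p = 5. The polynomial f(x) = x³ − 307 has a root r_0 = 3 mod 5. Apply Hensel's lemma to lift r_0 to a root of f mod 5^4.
r_3 = 193 (mod 625)

Hensel: r_{i+1} = r_i − f(r_i)/f′(r_i) mod 5^{i+2}, where f′(x) = 3x². Iterate:
  r_0 = 3 (mod 5)
  r_1 = 18 (mod 25)
  r_2 = 68 (mod 125)
  r_3 = 193 (mod 625)
Final: r = 193 with f(r) ≡ 0 mod 5^4.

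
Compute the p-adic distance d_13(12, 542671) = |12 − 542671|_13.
d_13(12, 542671) = 1/28561

Step 1 — x − y = 12 − 542671 = -542659. Step 2 — v_13(-542659) = 4 (factor: -542659 = −(13^4 · 19); the sign does not affect v_p). Step 3 — |x − y|_13 = 13^{-4} = 1/28561.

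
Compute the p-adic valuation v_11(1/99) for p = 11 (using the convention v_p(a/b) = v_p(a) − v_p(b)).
v_11(1/99) = -1

Factor powers of 11 from the numerator and denominator of the reduced fraction: 1 = 11^0 · 1 and 99 = 11^1 · 9. Apply v_p(a/b) = v_p(a) − v_p(b): v_11(1/99) = 0 − 1 = -1.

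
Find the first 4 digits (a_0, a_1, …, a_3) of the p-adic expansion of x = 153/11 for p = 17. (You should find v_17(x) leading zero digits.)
(a_0, …, a_3) = (0, 7, 12, 7)

v_17(153/11) = 1, so a_0 = ... = a_0 = 0. Factor out: x = 17^1 · u with u = 9/11 a unit in ℤ_17. Expand u iteratively via a_{v+i} = u_i mod 17, u_{i+1} = (u_i − a_{v+i})/17:
  u_0 = 9/11;  a_1 = 7;  u_1 = (u_0 − 7)/17 = -4/11
  u_1 = -4/11;  a_2 = 12;  u_2 = (u_1 − 12)/17 = -8/11
  u_2 = -8/11;  a_3 = 7;  u_3 = (u_2 − 7)/17 = -5/11
Digits: (0, 7, 12, 7).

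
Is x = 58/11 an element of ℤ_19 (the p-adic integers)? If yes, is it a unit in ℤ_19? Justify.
x ∈ ℤ_19^× (unit); v_19(x) = 0

ℤ_19 = {x ∈ ℚ_19 : v_19(x) ≥ 0} and ℤ_19^× = {x ∈ ℤ_19 : v_19(x) = 0}. Here v_19(58/11) = v_19(num) − v_19(den) = 0; compare against these criteria.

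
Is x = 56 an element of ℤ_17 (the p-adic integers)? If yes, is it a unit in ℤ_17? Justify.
x ∈ ℤ_17^× (unit); v_17(x) = 0

ℤ_17 = {x ∈ ℚ_17 : v_17(x) ≥ 0} and ℤ_17^× = {x ∈ ℤ_17 : v_17(x) = 0}. Here v_17(56) = v_17(num) − v_17(den) = 0; compare against these criteria.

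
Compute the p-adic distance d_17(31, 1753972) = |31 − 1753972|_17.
d_17(31, 1753972) = 1/83521

Step 1 — x − y = 31 − 1753972 = -1753941. Step 2 — v_17(-1753941) = 4 (factor: -1753941 = −(17^4 · 21); the sign does not affect v_p). Step 3 — |x − y|_17 = 17^{-4} = 1/83521.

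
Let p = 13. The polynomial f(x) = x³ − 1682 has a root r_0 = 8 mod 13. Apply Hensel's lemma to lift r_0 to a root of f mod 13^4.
r_3 = 6885 (mod 28561)

Hensel: r_{i+1} = r_i − f(r_i)/f′(r_i) mod 13^{i+2}, where f′(x) = 3x². Iterate:
  r_0 = 8 (mod 13)
  r_1 = 125 (mod 169)
  r_2 = 294 (mod 2197)
  r_3 = 6885 (mod 28561)
Final: r = 6885 with f(r) ≡ 0 mod 13^4.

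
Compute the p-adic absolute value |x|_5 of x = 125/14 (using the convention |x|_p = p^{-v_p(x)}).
|125/14|_5 = 1/125

Step 1 — compute v_5(x) by factoring powers of 5 out of the numerator and denominator: v_5(125/14) = 3. Step 2 — apply |x|_p = p^{-v_p(x)} = 5^{-3} = 1/125.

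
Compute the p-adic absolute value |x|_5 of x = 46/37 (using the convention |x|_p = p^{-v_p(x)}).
|46/37|_5 = 1

Step 1 — compute v_5(x) by factoring powers of 5 out of the numerator and denominator: v_5(46/37) = 0. Step 2 — apply |x|_p = p^{-v_p(x)} = 5^{0} = 1.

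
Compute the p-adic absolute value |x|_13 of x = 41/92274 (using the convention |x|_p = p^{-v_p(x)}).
|41/92274|_13 = 2197

Step 1 — compute v_13(x) by factoring powers of 13 out of the numerator and denominator: v_13(41/92274) = -3. Step 2 — apply |x|_p = p^{-v_p(x)} = 13^{3} = 2197.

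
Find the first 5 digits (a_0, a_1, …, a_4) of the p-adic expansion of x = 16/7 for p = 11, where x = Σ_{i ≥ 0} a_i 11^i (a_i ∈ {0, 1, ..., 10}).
(a_0, …, a_4) = (7, 9, 7, 4, 9)

v_11(16/7) = 0 (numerator and denominator both coprime to 11), so x ∈ ℤ_11^×. Compute digits iteratively via a_i = x_i mod 11, x_{i+1} = (x_i − a_i)/11, with x_0 = x:
  x_0 = 16/7;  a_0 = 7;  x_1 = (x_0 − 7)/11 = -3/7
  x_1 = -3/7;  a_1 = 9;  x_2 = (x_1 − 9)/11 = -6/7
  x_2 = -6/7;  a_2 = 7;  x_3 = (x_2 − 7)/11 = -5/7
  x_3 = -5/7;  a_3 = 4;  x_4 = (x_3 − 4)/11 = -3/7
  x_4 = -3/7;  a_4 = 9;  x_5 = (x_4 − 9)/11 = -6/7
Digits: (7, 9, 7, 4, 9).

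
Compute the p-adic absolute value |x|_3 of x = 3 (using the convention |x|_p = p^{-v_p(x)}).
|3|_3 = 1/3

Step 1 — compute v_3(x) by factoring powers of 3 out of the numerator and denominator: v_3(3) = 1. Step 2 — apply |x|_p = p^{-v_p(x)} = 3^{-1} = 1/3.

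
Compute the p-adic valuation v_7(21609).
v_7(21609) = 4

v_7(n) is the largest exponent k such that 7^k divides n. Factor out: 21609 = 7^4 · 9. (Sign doesn't affect v_p.) So v_7(21609) = 4.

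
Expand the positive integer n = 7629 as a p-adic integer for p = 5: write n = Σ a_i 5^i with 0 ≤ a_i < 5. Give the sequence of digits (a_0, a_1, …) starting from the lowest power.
(a_0, a_1, …) = (4, 0, 0, 1, 2, 2)

Repeated division by 5 gives the digits low-to-high: 7629 = 4 + 1·5^3 + 2·5^4 + 2·5^5. Digit sequence: (4, 0, 0, 1, 2, 2).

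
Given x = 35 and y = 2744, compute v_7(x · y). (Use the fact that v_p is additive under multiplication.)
v_7(96040) = 4

v_p(x) = 1 (factor: 35 = 7^1 · 5); v_p(y) = 3 (factor: 2744 = 7^3 · 8). Additivity: v_p(xy) = v_p(x) + v_p(y) = 1 + 3 = 4. (Direct check: xy = 96040 = 7^4 · (40).)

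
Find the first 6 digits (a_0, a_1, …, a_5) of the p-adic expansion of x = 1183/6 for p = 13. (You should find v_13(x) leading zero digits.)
(a_0, …, a_5) = (0, 0, 12, 10, 10, 10)

v_13(1183/6) = 2, so a_0 = ... = a_1 = 0. Factor out: x = 13^2 · u with u = 7/6 a unit in ℤ_13. Expand u iteratively via a_{v+i} = u_i mod 13, u_{i+1} = (u_i − a_{v+i})/13:
  u_0 = 7/6;  a_2 = 12;  u_1 = (u_0 − 12)/13 = -5/6
  u_1 = -5/6;  a_3 = 10;  u_2 = (u_1 − 10)/13 = -5/6
  u_2 = -5/6;  a_4 = 10;  u_3 = (u_2 − 10)/13 = -5/6
  u_3 = -5/6;  a_5 = 10;  u_4 = (u_3 − 10)/13 = -5/6
Digits: (0, 0, 12, 10, 10, 10).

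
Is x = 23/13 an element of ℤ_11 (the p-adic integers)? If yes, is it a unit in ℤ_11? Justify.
x ∈ ℤ_11^× (unit); v_11(x) = 0

ℤ_11 = {x ∈ ℚ_11 : v_11(x) ≥ 0} and ℤ_11^× = {x ∈ ℤ_11 : v_11(x) = 0}. Here v_11(23/13) = v_11(num) − v_11(den) = 0; compare against these criteria.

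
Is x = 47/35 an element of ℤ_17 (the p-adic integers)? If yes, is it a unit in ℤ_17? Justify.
x ∈ ℤ_17^× (unit); v_17(x) = 0

ℤ_17 = {x ∈ ℚ_17 : v_17(x) ≥ 0} and ℤ_17^× = {x ∈ ℤ_17 : v_17(x) = 0}. Here v_17(47/35) = v_17(num) − v_17(den) = 0; compare against these criteria.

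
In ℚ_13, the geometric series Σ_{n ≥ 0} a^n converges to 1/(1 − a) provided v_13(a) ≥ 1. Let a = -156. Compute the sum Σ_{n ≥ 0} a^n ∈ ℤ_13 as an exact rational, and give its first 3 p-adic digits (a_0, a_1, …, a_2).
Σ a^n = 1/(1 − a) = 1/157;  first 3 digits = (1, 1, 0)

v_13(a) = 1 ≥ 1, so the series converges in ℤ_13 to 1/(1 − a) = 1/(1 − (-156)) = 1/157. Expand this rational in ℤ_13: compute digits iteratively via d_i = x_i mod 13, x_{i+1} = (x_i − d_i)/13. The first 3 digits are (1, 1, 0).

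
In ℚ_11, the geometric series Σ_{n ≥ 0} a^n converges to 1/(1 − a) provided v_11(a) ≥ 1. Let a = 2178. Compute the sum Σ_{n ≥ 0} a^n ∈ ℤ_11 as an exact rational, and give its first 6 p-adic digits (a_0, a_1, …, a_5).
Σ a^n = 1/(1 − a) = -1/2177;  first 6 digits = (1, 0, 7, 1, 5, 7)

v_11(a) = 2 ≥ 1, so the series converges in ℤ_11 to 1/(1 − a) = 1/(1 − 2178) = -1/2177. Expand this rational in ℤ_11: compute digits iteratively via d_i = x_i mod 11, x_{i+1} = (x_i − d_i)/11. The first 6 digits are (1, 0, 7, 1, 5, 7).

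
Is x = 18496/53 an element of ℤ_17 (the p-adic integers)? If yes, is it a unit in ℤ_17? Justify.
x ∈ ℤ_17 but not a unit; v_17(x) = 2 > 0

ℤ_17 = {x ∈ ℚ_17 : v_17(x) ≥ 0} and ℤ_17^× = {x ∈ ℤ_17 : v_17(x) = 0}. Here v_17(18496/53) = v_17(num) − v_17(den) = 2; compare against these criteria.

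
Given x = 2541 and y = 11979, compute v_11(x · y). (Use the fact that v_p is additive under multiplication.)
v_11(30438639) = 5

v_p(x) = 2 (factor: 2541 = 11^2 · 21); v_p(y) = 3 (factor: 11979 = 11^3 · 9). Additivity: v_p(xy) = v_p(x) + v_p(y) = 2 + 3 = 5. (Direct check: xy = 30438639 = 11^5 · (189).)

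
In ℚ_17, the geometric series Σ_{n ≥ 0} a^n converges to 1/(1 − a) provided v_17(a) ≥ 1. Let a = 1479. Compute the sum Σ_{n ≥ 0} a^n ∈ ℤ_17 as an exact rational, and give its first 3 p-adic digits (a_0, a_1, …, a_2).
Σ a^n = 1/(1 − a) = -1/1478;  first 3 digits = (1, 2, 9)

v_17(a) = 1 ≥ 1, so the series converges in ℤ_17 to 1/(1 − a) = 1/(1 − 1479) = -1/1478. Expand this rational in ℤ_17: compute digits iteratively via d_i = x_i mod 17, x_{i+1} = (x_i − d_i)/17. The first 3 digits are (1, 2, 9).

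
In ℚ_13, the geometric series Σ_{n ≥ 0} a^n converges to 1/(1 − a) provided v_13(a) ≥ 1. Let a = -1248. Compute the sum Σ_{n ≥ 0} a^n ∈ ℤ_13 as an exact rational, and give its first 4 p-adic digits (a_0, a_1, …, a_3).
Σ a^n = 1/(1 − a) = 1/1249;  first 4 digits = (1, 8, 4, 11)

v_13(a) = 1 ≥ 1, so the series converges in ℤ_13 to 1/(1 − a) = 1/(1 − (-1248)) = 1/1249. Expand this rational in ℤ_13: compute digits iteratively via d_i = x_i mod 13, x_{i+1} = (x_i − d_i)/13. The first 4 digits are (1, 8, 4, 11).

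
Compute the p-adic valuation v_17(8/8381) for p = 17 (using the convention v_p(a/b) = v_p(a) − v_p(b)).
v_17(8/8381) = -2

Factor powers of 17 from the numerator and denominator of the reduced fraction: 8 = 17^0 · 8 and 8381 = 17^2 · 29. Apply v_p(a/b) = v_p(a) − v_p(b): v_17(8/8381) = 0 − 2 = -2.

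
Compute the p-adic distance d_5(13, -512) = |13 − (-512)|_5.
d_5(13, -512) = 1/25

Step 1 — x − y = 13 − (-512) = 525. Step 2 — v_5(525) = 2 (factor: 525 = (5^2 · 21); the sign does not affect v_p). Step 3 — |x − y|_5 = 5^{-2} = 1/25.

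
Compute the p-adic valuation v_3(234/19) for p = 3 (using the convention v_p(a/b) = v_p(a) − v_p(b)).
v_3(234/19) = 2

Factor powers of 3 from the numerator and denominator of the reduced fraction: 234 = 3^2 · 26 and 19 = 3^0 · 19. Apply v_p(a/b) = v_p(a) − v_p(b): v_3(234/19) = 2 − 0 = 2.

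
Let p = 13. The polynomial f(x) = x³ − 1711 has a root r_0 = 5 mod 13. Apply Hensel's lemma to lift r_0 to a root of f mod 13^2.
r_1 = 96 (mod 169)

Hensel: r_{i+1} = r_i − f(r_i)/f′(r_i) mod 13^{i+2}, where f′(x) = 3x². Iterate:
  r_0 = 5 (mod 13)
  r_1 = 96 (mod 169)
Final: r = 96 with f(r) ≡ 0 mod 13^2.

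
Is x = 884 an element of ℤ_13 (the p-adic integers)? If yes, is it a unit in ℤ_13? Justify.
x ∈ ℤ_13 but not a unit; v_13(x) = 1 > 0

ℤ_13 = {x ∈ ℚ_13 : v_13(x) ≥ 0} and ℤ_13^× = {x ∈ ℤ_13 : v_13(x) = 0}. Here v_13(884) = v_13(num) − v_13(den) = 1; compare against these criteria.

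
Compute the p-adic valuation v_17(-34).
v_17(-34) = 1

v_17(n) is the largest exponent k such that 17^k divides n. Factor out: -34 = -17^1 · 2. (Sign doesn't affect v_p.) So v_17(-34) = 1.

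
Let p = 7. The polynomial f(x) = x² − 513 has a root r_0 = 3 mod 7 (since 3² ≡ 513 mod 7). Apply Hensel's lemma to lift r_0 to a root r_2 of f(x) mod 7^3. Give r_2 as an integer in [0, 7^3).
r_2 = 283 (mod 343)

Hensel's recurrence: r_{i+1} = r_i − f(r_i)·(f′(r_i))^{-1} mod 7^{i+2}, with f′(x) = 2x. Iterate:
  r_0 = 3 (mod 7)
  r_1 = 38 (mod 49)
  r_2 = 283 (mod 343)
Final: r_2 = 283, and one checks f(r_2) ≡ 0 mod 7^3.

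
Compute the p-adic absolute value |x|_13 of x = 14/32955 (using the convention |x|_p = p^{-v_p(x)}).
|14/32955|_13 = 2197

Step 1 — compute v_13(x) by factoring powers of 13 out of the numerator and denominator: v_13(14/32955) = -3. Step 2 — apply |x|_p = p^{-v_p(x)} = 13^{3} = 2197.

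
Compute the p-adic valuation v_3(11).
v_3(11) = 0

v_3(n) is the largest exponent k such that 3^k divides n. Factor out: 11 = 3^0 · 11. (Sign doesn't affect v_p.) So v_3(11) = 0.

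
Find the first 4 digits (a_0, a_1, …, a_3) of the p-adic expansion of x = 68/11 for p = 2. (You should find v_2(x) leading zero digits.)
(a_0, …, a_3) = (0, 0, 1, 1)

v_2(68/11) = 2, so a_0 = ... = a_1 = 0. Factor out: x = 2^2 · u with u = 17/11 a unit in ℤ_2. Expand u iteratively via a_{v+i} = u_i mod 2, u_{i+1} = (u_i − a_{v+i})/2:
  u_0 = 17/11;  a_2 = 1;  u_1 = (u_0 − 1)/2 = 3/11
  u_1 = 3/11;  a_3 = 1;  u_2 = (u_1 − 1)/2 = -4/11
Digits: (0, 0, 1, 1).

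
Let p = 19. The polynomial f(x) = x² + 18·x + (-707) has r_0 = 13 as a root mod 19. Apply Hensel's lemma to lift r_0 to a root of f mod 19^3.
r_2 = 6682 (mod 6859)

Hensel: r_{i+1} = r_i − f(r_i)·(f′(r_i))^{-1} mod 19^{i+2}, f′(x) = 2x + 18. Iterate:
  r_0 = 13 (mod 19)
  r_1 = 184 (mod 361)
  r_2 = 6682 (mod 6859)
Final: r = 6682 satisfies f(r) ≡ 0 mod 19^3.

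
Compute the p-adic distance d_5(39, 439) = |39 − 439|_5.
d_5(39, 439) = 1/25

Step 1 — x − y = 39 − 439 = -400. Step 2 — v_5(-400) = 2 (factor: -400 = −(5^2 · 16); the sign does not affect v_p). Step 3 — |x − y|_5 = 5^{-2} = 1/25.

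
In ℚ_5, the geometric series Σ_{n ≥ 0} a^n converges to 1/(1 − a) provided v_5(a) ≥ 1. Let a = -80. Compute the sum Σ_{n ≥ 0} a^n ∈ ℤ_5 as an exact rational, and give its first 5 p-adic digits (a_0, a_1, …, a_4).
Σ a^n = 1/(1 − a) = 1/81;  first 5 digits = (1, 4, 2, 4, 1)

v_5(a) = 1 ≥ 1, so the series converges in ℤ_5 to 1/(1 − a) = 1/(1 − (-80)) = 1/81. Expand this rational in ℤ_5: compute digits iteratively via d_i = x_i mod 5, x_{i+1} = (x_i − d_i)/5. The first 5 digits are (1, 4, 2, 4, 1).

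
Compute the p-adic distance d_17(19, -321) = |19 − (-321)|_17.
d_17(19, -321) = 1/17

Step 1 — x − y = 19 − (-321) = 340. Step 2 — v_17(340) = 1 (factor: 340 = (17^1 · 20); the sign does not affect v_p). Step 3 — |x − y|_17 = 17^{-1} = 1/17.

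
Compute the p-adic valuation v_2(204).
v_2(204) = 2

v_2(n) is the largest exponent k such that 2^k divides n. Factor out: 204 = 2^2 · 51. (Sign doesn't affect v_p.) So v_2(204) = 2.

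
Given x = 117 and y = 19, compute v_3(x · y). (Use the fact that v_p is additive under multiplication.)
v_3(2223) = 2

v_p(x) = 2 (factor: 117 = 3^2 · 13); v_p(y) = 0 (factor: 19 = 3^0 · 19). Additivity: v_p(xy) = v_p(x) + v_p(y) = 2 + 0 = 2. (Direct check: xy = 2223 = 3^2 · (247).)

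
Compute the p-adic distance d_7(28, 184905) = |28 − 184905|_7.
d_7(28, 184905) = 1/16807

Step 1 — x − y = 28 − 184905 = -184877. Step 2 — v_7(-184877) = 5 (factor: -184877 = −(7^5 · 11); the sign does not affect v_p). Step 3 — |x − y|_7 = 7^{-5} = 1/16807.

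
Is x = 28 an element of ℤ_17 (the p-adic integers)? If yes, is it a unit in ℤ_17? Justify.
x ∈ ℤ_17^× (unit); v_17(x) = 0

ℤ_17 = {x ∈ ℚ_17 : v_17(x) ≥ 0} and ℤ_17^× = {x ∈ ℤ_17 : v_17(x) = 0}. Here v_17(28) = v_17(num) − v_17(den) = 0; compare against these criteria.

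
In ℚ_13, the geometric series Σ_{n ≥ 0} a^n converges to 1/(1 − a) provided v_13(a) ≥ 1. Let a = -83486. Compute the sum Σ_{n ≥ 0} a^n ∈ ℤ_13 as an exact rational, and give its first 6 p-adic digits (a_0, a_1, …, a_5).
Σ a^n = 1/(1 − a) = 1/83487;  first 6 digits = (1, 0, 0, 1, 10, 12)

v_13(a) = 3 ≥ 1, so the series converges in ℤ_13 to 1/(1 − a) = 1/(1 − (-83486)) = 1/83487. Expand this rational in ℤ_13: compute digits iteratively via d_i = x_i mod 13, x_{i+1} = (x_i − d_i)/13. The first 6 digits are (1, 0, 0, 1, 10, 12).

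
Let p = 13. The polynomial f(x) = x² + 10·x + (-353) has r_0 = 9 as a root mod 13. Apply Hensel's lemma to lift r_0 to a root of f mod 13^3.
r_2 = 269 (mod 2197)

Hensel: r_{i+1} = r_i − f(r_i)·(f′(r_i))^{-1} mod 13^{i+2}, f′(x) = 2x + 10. Iterate:
  r_0 = 9 (mod 13)
  r_1 = 100 (mod 169)
  r_2 = 269 (mod 2197)
Final: r = 269 satisfies f(r) ≡ 0 mod 13^3.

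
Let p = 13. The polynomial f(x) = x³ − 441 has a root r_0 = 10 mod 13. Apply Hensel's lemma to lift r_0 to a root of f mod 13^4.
r_3 = 26153 (mod 28561)

Hensel: r_{i+1} = r_i − f(r_i)/f′(r_i) mod 13^{i+2}, where f′(x) = 3x². Iterate:
  r_0 = 10 (mod 13)
  r_1 = 127 (mod 169)
  r_2 = 1986 (mod 2197)
  r_3 = 26153 (mod 28561)
Final: r = 26153 with f(r) ≡ 0 mod 13^4.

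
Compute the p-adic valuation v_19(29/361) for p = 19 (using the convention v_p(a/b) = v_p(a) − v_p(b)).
v_19(29/361) = -2

Factor powers of 19 from the numerator and denominator of the reduced fraction: 29 = 19^0 · 29 and 361 = 19^2 · 1. Apply v_p(a/b) = v_p(a) − v_p(b): v_19(29/361) = 0 − 2 = -2.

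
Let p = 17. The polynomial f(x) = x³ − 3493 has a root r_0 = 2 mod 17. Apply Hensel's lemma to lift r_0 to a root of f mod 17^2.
r_1 = 172 (mod 289)

Hensel: r_{i+1} = r_i − f(r_i)/f′(r_i) mod 17^{i+2}, where f′(x) = 3x². Iterate:
  r_0 = 2 (mod 17)
  r_1 = 172 (mod 289)
Final: r = 172 with f(r) ≡ 0 mod 17^2.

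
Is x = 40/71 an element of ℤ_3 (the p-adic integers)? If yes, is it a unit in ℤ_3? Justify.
x ∈ ℤ_3^× (unit); v_3(x) = 0

ℤ_3 = {x ∈ ℚ_3 : v_3(x) ≥ 0} and ℤ_3^× = {x ∈ ℤ_3 : v_3(x) = 0}. Here v_3(40/71) = v_3(num) − v_3(den) = 0; compare against these criteria.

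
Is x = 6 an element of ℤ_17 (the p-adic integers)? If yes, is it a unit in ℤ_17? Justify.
x ∈ ℤ_17^× (unit); v_17(x) = 0

ℤ_17 = {x ∈ ℚ_17 : v_17(x) ≥ 0} and ℤ_17^× = {x ∈ ℤ_17 : v_17(x) = 0}. Here v_17(6) = v_17(num) − v_17(den) = 0; compare against these criteria.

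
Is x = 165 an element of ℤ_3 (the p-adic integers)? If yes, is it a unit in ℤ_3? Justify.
x ∈ ℤ_3 but not a unit; v_3(x) = 1 > 0

ℤ_3 = {x ∈ ℚ_3 : v_3(x) ≥ 0} and ℤ_3^× = {x ∈ ℤ_3 : v_3(x) = 0}. Here v_3(165) = v_3(num) − v_3(den) = 1; compare against these criteria.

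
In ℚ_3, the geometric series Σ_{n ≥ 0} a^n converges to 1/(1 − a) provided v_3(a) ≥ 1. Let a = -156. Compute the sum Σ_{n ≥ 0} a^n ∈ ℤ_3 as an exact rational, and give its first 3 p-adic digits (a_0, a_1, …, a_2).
Σ a^n = 1/(1 − a) = 1/157;  first 3 digits = (1, 2, 1)

v_3(a) = 1 ≥ 1, so the series converges in ℤ_3 to 1/(1 − a) = 1/(1 − (-156)) = 1/157. Expand this rational in ℤ_3: compute digits iteratively via d_i = x_i mod 3, x_{i+1} = (x_i − d_i)/3. The first 3 digits are (1, 2, 1).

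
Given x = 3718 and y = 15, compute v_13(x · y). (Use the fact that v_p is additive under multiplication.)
v_13(55770) = 2

v_p(x) = 2 (factor: 3718 = 13^2 · 22); v_p(y) = 0 (factor: 15 = 13^0 · 15). Additivity: v_p(xy) = v_p(x) + v_p(y) = 2 + 0 = 2. (Direct check: xy = 55770 = 13^2 · (330).)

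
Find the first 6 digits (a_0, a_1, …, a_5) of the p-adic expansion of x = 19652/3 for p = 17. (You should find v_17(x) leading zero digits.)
(a_0, …, a_5) = (0, 0, 0, 7, 11, 5)

v_17(19652/3) = 3, so a_0 = ... = a_2 = 0. Factor out: x = 17^3 · u with u = 4/3 a unit in ℤ_17. Expand u iteratively via a_{v+i} = u_i mod 17, u_{i+1} = (u_i − a_{v+i})/17:
  u_0 = 4/3;  a_3 = 7;  u_1 = (u_0 − 7)/17 = -1/3
  u_1 = -1/3;  a_4 = 11;  u_2 = (u_1 − 11)/17 = -2/3
  u_2 = -2/3;  a_5 = 5;  u_3 = (u_2 − 5)/17 = -1/3
Digits: (0, 0, 0, 7, 11, 5).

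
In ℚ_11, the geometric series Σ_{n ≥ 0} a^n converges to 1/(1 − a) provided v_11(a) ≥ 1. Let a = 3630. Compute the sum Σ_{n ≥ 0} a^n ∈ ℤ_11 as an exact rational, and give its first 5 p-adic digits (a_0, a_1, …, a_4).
Σ a^n = 1/(1 − a) = -1/3629;  first 5 digits = (1, 0, 8, 2, 9)

v_11(a) = 2 ≥ 1, so the series converges in ℤ_11 to 1/(1 − a) = 1/(1 − 3630) = -1/3629. Expand this rational in ℤ_11: compute digits iteratively via d_i = x_i mod 11, x_{i+1} = (x_i − d_i)/11. The first 5 digits are (1, 0, 8, 2, 9).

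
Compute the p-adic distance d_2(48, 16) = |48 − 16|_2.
d_2(48, 16) = 1/32

Step 1 — x − y = 48 − 16 = 32. Step 2 — v_2(32) = 5 (factor: 32 = (2^5 · 1); the sign does not affect v_p). Step 3 — |x − y|_2 = 2^{-5} = 1/32.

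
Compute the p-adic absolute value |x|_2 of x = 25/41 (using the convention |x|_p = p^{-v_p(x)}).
|25/41|_2 = 1

Step 1 — compute v_2(x) by factoring powers of 2 out of the numerator and denominator: v_2(25/41) = 0. Step 2 — apply |x|_p = p^{-v_p(x)} = 2^{0} = 1.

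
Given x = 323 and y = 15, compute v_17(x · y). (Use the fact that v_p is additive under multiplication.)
v_17(4845) = 1

v_p(x) = 1 (factor: 323 = 17^1 · 19); v_p(y) = 0 (factor: 15 = 17^0 · 15). Additivity: v_p(xy) = v_p(x) + v_p(y) = 1 + 0 = 1. (Direct check: xy = 4845 = 17^1 · (285).)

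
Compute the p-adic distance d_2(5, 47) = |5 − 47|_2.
d_2(5, 47) = 1/2

Step 1 — x − y = 5 − 47 = -42. Step 2 — v_2(-42) = 1 (factor: -42 = −(2^1 · 21); the sign does not affect v_p). Step 3 — |x − y|_2 = 2^{-1} = 1/2.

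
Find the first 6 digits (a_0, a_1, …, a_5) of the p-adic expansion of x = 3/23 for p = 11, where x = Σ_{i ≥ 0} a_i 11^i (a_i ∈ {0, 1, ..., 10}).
(a_0, …, a_5) = (3, 5, 0, 10, 1, 7)

v_11(3/23) = 0 (numerator and denominator both coprime to 11), so x ∈ ℤ_11^×. Compute digits iteratively via a_i = x_i mod 11, x_{i+1} = (x_i − a_i)/11, with x_0 = x:
  x_0 = 3/23;  a_0 = 3;  x_1 = (x_0 − 3)/11 = -6/23
  x_1 = -6/23;  a_1 = 5;  x_2 = (x_1 − 5)/11 = -11/23
  x_2 = -11/23;  a_2 = 0;  x_3 = (x_2 − 0)/11 = -1/23
  x_3 = -1/23;  a_3 = 10;  x_4 = (x_3 − 10)/11 = -21/23
  x_4 = -21/23;  a_4 = 1;  x_5 = (x_4 − 1)/11 = -4/23
  x_5 = -4/23;  a_5 = 7;  x_6 = (x_5 − 7)/11 = -15/23
Digits: (3, 5, 0, 10, 1, 7).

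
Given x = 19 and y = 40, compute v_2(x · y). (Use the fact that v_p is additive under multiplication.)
v_2(760) = 3

v_p(x) = 0 (factor: 19 = 2^0 · 19); v_p(y) = 3 (factor: 40 = 2^3 · 5). Additivity: v_p(xy) = v_p(x) + v_p(y) = 0 + 3 = 3. (Direct check: xy = 760 = 2^3 · (95).)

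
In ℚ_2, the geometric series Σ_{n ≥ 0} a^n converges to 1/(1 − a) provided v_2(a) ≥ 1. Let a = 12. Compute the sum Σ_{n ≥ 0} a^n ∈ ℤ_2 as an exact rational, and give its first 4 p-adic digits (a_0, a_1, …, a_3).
Σ a^n = 1/(1 − a) = -1/11;  first 4 digits = (1, 0, 1, 1)

v_2(a) = 2 ≥ 1, so the series converges in ℤ_2 to 1/(1 − a) = 1/(1 − 12) = -1/11. Expand this rational in ℤ_2: compute digits iteratively via d_i = x_i mod 2, x_{i+1} = (x_i − d_i)/2. The first 4 digits are (1, 0, 1, 1).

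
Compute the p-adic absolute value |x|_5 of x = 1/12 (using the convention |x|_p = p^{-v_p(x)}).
|1/12|_5 = 1

Step 1 — compute v_5(x) by factoring powers of 5 out of the numerator and denominator: v_5(1/12) = 0. Step 2 — apply |x|_p = p^{-v_p(x)} = 5^{0} = 1.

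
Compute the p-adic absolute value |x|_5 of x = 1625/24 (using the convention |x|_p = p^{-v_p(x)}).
|1625/24|_5 = 1/125

Step 1 — compute v_5(x) by factoring powers of 5 out of the numerator and denominator: v_5(1625/24) = 3. Step 2 — apply |x|_p = p^{-v_p(x)} = 5^{-3} = 1/125.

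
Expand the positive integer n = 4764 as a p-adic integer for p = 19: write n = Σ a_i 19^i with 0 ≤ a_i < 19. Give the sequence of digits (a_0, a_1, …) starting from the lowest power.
(a_0, a_1, …) = (14, 3, 13)

Repeated division by 19 gives the digits low-to-high: 4764 = 14 + 3·19^1 + 13·19^2. Digit sequence: (14, 3, 13).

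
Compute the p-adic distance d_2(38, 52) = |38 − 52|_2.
d_2(38, 52) = 1/2

Step 1 — x − y = 38 − 52 = -14. Step 2 — v_2(-14) = 1 (factor: -14 = −(2^1 · 7); the sign does not affect v_p). Step 3 — |x − y|_2 = 2^{-1} = 1/2.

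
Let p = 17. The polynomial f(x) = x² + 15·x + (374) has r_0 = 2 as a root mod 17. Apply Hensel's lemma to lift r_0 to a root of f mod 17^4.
r_3 = 10202 (mod 83521)

Hensel: r_{i+1} = r_i − f(r_i)·(f′(r_i))^{-1} mod 17^{i+2}, f′(x) = 2x + 15. Iterate:
  r_0 = 2 (mod 17)
  r_1 = 87 (mod 289)
  r_2 = 376 (mod 4913)
  r_3 = 10202 (mod 83521)
Final: r = 10202 satisfies f(r) ≡ 0 mod 17^4.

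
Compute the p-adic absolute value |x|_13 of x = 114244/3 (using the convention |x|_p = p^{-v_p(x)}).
|114244/3|_13 = 1/28561

Step 1 — compute v_13(x) by factoring powers of 13 out of the numerator and denominator: v_13(114244/3) = 4. Step 2 — apply |x|_p = p^{-v_p(x)} = 13^{-4} = 1/28561.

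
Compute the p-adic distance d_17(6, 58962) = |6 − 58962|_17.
d_17(6, 58962) = 1/4913

Step 1 — x − y = 6 − 58962 = -58956. Step 2 — v_17(-58956) = 3 (factor: -58956 = −(17^3 · 12); the sign does not affect v_p). Step 3 — |x − y|_17 = 17^{-3} = 1/4913.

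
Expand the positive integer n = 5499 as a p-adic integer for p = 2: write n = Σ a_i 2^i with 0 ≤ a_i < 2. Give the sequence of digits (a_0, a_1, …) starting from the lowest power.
(a_0, a_1, …) = (1, 1, 0, 1, 1, 1, 1, 0, 1, 0, 1, 0, 1)

Repeated division by 2 gives the digits low-to-high: 5499 = 1 + 1·2^1 + 1·2^3 + 1·2^4 + 1·2^5 + 1·2^6 + 1·2^8 + 1·2^10 + 1·2^12. Digit sequence: (1, 1, 0, 1, 1, 1, 1, 0, 1, 0, 1, 0, 1).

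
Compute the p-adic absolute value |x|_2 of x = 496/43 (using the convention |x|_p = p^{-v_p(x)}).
|496/43|_2 = 1/16

Step 1 — compute v_2(x) by factoring powers of 2 out of the numerator and denominator: v_2(496/43) = 4. Step 2 — apply |x|_p = p^{-v_p(x)} = 2^{-4} = 1/16.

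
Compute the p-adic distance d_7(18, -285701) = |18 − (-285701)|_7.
d_7(18, -285701) = 1/16807

Step 1 — x − y = 18 − (-285701) = 285719. Step 2 — v_7(285719) = 5 (factor: 285719 = (7^5 · 17); the sign does not affect v_p). Step 3 — |x − y|_7 = 7^{-5} = 1/16807.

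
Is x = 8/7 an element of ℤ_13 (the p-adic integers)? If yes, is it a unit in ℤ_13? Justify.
x ∈ ℤ_13^× (unit); v_13(x) = 0

ℤ_13 = {x ∈ ℚ_13 : v_13(x) ≥ 0} and ℤ_13^× = {x ∈ ℤ_13 : v_13(x) = 0}. Here v_13(8/7) = v_13(num) − v_13(den) = 0; compare against these criteria.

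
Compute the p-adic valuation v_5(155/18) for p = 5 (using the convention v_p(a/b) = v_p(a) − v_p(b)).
v_5(155/18) = 1

Factor powers of 5 from the numerator and denominator of the reduced fraction: 155 = 5^1 · 31 and 18 = 5^0 · 18. Apply v_p(a/b) = v_p(a) − v_p(b): v_5(155/18) = 1 − 0 = 1.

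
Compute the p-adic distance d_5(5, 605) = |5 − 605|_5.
d_5(5, 605) = 1/25

Step 1 — x − y = 5 − 605 = -600. Step 2 — v_5(-600) = 2 (factor: -600 = −(5^2 · 24); the sign does not affect v_p). Step 3 — |x − y|_5 = 5^{-2} = 1/25.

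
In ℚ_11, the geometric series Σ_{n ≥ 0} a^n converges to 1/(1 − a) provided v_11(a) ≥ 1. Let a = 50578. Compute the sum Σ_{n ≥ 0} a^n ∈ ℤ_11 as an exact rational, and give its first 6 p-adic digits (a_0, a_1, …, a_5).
Σ a^n = 1/(1 − a) = -1/50577;  first 6 digits = (1, 0, 0, 5, 3, 0)

v_11(a) = 3 ≥ 1, so the series converges in ℤ_11 to 1/(1 − a) = 1/(1 − 50578) = -1/50577. Expand this rational in ℤ_11: compute digits iteratively via d_i = x_i mod 11, x_{i+1} = (x_i − d_i)/11. The first 6 digits are (1, 0, 0, 5, 3, 0).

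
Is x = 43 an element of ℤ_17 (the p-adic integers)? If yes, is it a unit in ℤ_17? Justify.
x ∈ ℤ_17^× (unit); v_17(x) = 0

ℤ_17 = {x ∈ ℚ_17 : v_17(x) ≥ 0} and ℤ_17^× = {x ∈ ℤ_17 : v_17(x) = 0}. Here v_17(43) = v_17(num) − v_17(den) = 0; compare against these criteria.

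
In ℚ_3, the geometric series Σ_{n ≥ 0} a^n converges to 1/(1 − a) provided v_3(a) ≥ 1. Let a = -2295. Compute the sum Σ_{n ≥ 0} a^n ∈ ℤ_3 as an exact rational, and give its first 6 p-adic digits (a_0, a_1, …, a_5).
Σ a^n = 1/(1 − a) = 1/2296;  first 6 digits = (1, 0, 0, 2, 1, 2)

v_3(a) = 3 ≥ 1, so the series converges in ℤ_3 to 1/(1 − a) = 1/(1 − (-2295)) = 1/2296. Expand this rational in ℤ_3: compute digits iteratively via d_i = x_i mod 3, x_{i+1} = (x_i − d_i)/3. The first 6 digits are (1, 0, 0, 2, 1, 2).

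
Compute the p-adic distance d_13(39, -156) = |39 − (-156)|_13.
d_13(39, -156) = 1/13

Step 1 — x − y = 39 − (-156) = 195. Step 2 — v_13(195) = 1 (factor: 195 = (13^1 · 15); the sign does not affect v_p). Step 3 — |x − y|_13 = 13^{-1} = 1/13.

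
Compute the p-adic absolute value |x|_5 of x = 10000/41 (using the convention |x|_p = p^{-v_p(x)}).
|10000/41|_5 = 1/625

Step 1 — compute v_5(x) by factoring powers of 5 out of the numerator and denominator: v_5(10000/41) = 4. Step 2 — apply |x|_p = p^{-v_p(x)} = 5^{-4} = 1/625.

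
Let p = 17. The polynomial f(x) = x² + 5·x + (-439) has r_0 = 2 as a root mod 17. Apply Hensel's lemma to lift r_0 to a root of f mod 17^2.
r_1 = 274 (mod 289)

Hensel: r_{i+1} = r_i − f(r_i)·(f′(r_i))^{-1} mod 17^{i+2}, f′(x) = 2x + 5. Iterate:
  r_0 = 2 (mod 17)
  r_1 = 274 (mod 289)
Final: r = 274 satisfies f(r) ≡ 0 mod 17^2.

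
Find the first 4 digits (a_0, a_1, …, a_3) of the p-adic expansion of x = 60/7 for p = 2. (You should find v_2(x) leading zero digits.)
(a_0, …, a_3) = (0, 0, 1, 0)

v_2(60/7) = 2, so a_0 = ... = a_1 = 0. Factor out: x = 2^2 · u with u = 15/7 a unit in ℤ_2. Expand u iteratively via a_{v+i} = u_i mod 2, u_{i+1} = (u_i − a_{v+i})/2:
  u_0 = 15/7;  a_2 = 1;  u_1 = (u_0 − 1)/2 = 4/7
  u_1 = 4/7;  a_3 = 0;  u_2 = (u_1 − 0)/2 = 2/7
Digits: (0, 0, 1, 0).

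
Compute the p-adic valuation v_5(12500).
v_5(12500) = 5

v_5(n) is the largest exponent k such that 5^k divides n. Factor out: 12500 = 5^5 · 4. (Sign doesn't affect v_p.) So v_5(12500) = 5.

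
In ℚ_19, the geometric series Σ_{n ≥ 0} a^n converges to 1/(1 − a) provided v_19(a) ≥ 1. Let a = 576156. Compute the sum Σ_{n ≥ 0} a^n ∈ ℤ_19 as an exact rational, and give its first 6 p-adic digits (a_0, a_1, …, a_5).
Σ a^n = 1/(1 − a) = -1/576155;  first 6 digits = (1, 0, 0, 8, 4, 0)

v_19(a) = 3 ≥ 1, so the series converges in ℤ_19 to 1/(1 − a) = 1/(1 − 576156) = -1/576155. Expand this rational in ℤ_19: compute digits iteratively via d_i = x_i mod 19, x_{i+1} = (x_i − d_i)/19. The first 6 digits are (1, 0, 0, 8, 4, 0).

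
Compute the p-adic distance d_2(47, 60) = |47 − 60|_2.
d_2(47, 60) = 1

Step 1 — x − y = 47 − 60 = -13. Step 2 — v_2(-13) = 0 (factor: -13 = −(2^0 · 13); the sign does not affect v_p). Step 3 — |x − y|_2 = 2^{0} = 1.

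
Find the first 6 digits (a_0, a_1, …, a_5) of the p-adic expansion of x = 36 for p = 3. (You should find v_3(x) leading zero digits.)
(a_0, …, a_5) = (0, 0, 1, 1, 0, 0)

v_3(36) = 2, so a_0 = ... = a_1 = 0. Factor out: x = 3^2 · u with u = 4 a unit in ℤ_3. Expand u iteratively via a_{v+i} = u_i mod 3, u_{i+1} = (u_i − a_{v+i})/3:
  u_0 = 4;  a_2 = 1;  u_1 = (u_0 − 1)/3 = 1
  u_1 = 1;  a_3 = 1;  u_2 = (u_1 − 1)/3 = 0
  u_2 = 0;  a_4 = 0;  u_3 = (u_2 − 0)/3 = 0
  u_3 = 0;  a_5 = 0;  u_4 = (u_3 − 0)/3 = 0
Digits: (0, 0, 1, 1, 0, 0).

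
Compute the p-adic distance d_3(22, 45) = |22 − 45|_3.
d_3(22, 45) = 1

Step 1 — x − y = 22 − 45 = -23. Step 2 — v_3(-23) = 0 (factor: -23 = −(3^0 · 23); the sign does not affect v_p). Step 3 — |x − y|_3 = 3^{0} = 1.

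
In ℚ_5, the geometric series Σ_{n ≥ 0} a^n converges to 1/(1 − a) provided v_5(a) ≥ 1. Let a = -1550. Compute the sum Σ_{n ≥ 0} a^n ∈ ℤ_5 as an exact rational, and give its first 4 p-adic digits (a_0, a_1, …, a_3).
Σ a^n = 1/(1 − a) = 1/1551;  first 4 digits = (1, 0, 3, 2)

v_5(a) = 2 ≥ 1, so the series converges in ℤ_5 to 1/(1 − a) = 1/(1 − (-1550)) = 1/1551. Expand this rational in ℤ_5: compute digits iteratively via d_i = x_i mod 5, x_{i+1} = (x_i − d_i)/5. The first 4 digits are (1, 0, 3, 2).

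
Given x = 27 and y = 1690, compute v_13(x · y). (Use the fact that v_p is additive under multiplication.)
v_13(45630) = 2

v_p(x) = 0 (factor: 27 = 13^0 · 27); v_p(y) = 2 (factor: 1690 = 13^2 · 10). Additivity: v_p(xy) = v_p(x) + v_p(y) = 0 + 2 = 2. (Direct check: xy = 45630 = 13^2 · (270).)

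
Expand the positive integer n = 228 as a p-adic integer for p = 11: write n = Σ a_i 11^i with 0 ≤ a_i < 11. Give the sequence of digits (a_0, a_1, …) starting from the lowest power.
(a_0, a_1, …) = (8, 9, 1)

Repeated division by 11 gives the digits low-to-high: 228 = 8 + 9·11^1 + 1·11^2. Digit sequence: (8, 9, 1).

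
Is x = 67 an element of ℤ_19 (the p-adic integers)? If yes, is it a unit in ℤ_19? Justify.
x ∈ ℤ_19^× (unit); v_19(x) = 0

ℤ_19 = {x ∈ ℚ_19 : v_19(x) ≥ 0} and ℤ_19^× = {x ∈ ℤ_19 : v_19(x) = 0}. Here v_19(67) = v_19(num) − v_19(den) = 0; compare against these criteria.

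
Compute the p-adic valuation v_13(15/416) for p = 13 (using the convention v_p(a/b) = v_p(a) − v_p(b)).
v_13(15/416) = -1

Factor powers of 13 from the numerator and denominator of the reduced fraction: 15 = 13^0 · 15 and 416 = 13^1 · 32. Apply v_p(a/b) = v_p(a) − v_p(b): v_13(15/416) = 0 − 1 = -1.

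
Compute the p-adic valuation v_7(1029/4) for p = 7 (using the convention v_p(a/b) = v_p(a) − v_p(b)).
v_7(1029/4) = 3

Factor powers of 7 from the numerator and denominator of the reduced fraction: 1029 = 7^3 · 3 and 4 = 7^0 · 4. Apply v_p(a/b) = v_p(a) − v_p(b): v_7(1029/4) = 3 − 0 = 3.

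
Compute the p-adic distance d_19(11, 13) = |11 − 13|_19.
d_19(11, 13) = 1

Step 1 — x − y = 11 − 13 = -2. Step 2 — v_19(-2) = 0 (factor: -2 = −(19^0 · 2); the sign does not affect v_p). Step 3 — |x − y|_19 = 19^{0} = 1.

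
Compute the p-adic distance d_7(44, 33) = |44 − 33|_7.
d_7(44, 33) = 1

Step 1 — x − y = 44 − 33 = 11. Step 2 — v_7(11) = 0 (factor: 11 = (7^0 · 11); the sign does not affect v_p). Step 3 — |x − y|_7 = 7^{0} = 1.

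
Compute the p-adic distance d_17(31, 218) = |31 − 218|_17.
d_17(31, 218) = 1/17

Step 1 — x − y = 31 − 218 = -187. Step 2 — v_17(-187) = 1 (factor: -187 = −(17^1 · 11); the sign does not affect v_p). Step 3 — |x − y|_17 = 17^{-1} = 1/17.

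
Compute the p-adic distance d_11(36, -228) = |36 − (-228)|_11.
d_11(36, -228) = 1/11

Step 1 — x − y = 36 − (-228) = 264. Step 2 — v_11(264) = 1 (factor: 264 = (11^1 · 24); the sign does not affect v_p). Step 3 — |x − y|_11 = 11^{-1} = 1/11.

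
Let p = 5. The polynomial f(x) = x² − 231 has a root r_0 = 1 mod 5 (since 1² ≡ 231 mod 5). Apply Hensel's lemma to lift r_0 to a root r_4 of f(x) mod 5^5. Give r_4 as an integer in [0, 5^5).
r_4 = 816 (mod 3125)

Hensel's recurrence: r_{i+1} = r_i − f(r_i)·(f′(r_i))^{-1} mod 5^{i+2}, with f′(x) = 2x. Iterate:
  r_0 = 1 (mod 5)
  r_1 = 16 (mod 25)
  r_2 = 66 (mod 125)
  r_3 = 191 (mod 625)
  r_4 = 816 (mod 3125)
Final: r_4 = 816, and one checks f(r_4) ≡ 0 mod 5^5.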